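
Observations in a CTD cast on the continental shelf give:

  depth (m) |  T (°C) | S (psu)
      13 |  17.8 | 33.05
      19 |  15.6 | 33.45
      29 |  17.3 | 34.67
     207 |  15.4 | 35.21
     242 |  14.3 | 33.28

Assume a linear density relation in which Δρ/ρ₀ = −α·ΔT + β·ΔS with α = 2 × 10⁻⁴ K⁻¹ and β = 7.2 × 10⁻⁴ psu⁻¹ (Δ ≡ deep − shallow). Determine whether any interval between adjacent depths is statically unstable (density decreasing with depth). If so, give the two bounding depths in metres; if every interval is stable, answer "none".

207–242 m

Evaluate Δρ/ρ₀ = −αΔT + βΔS across each adjacent pair:
  13–19 m: −αΔT+βΔS = −(2 × 10⁻⁴)(-2.2)+(7.2 × 10⁻⁴)(+0.40) = 7.3 × 10⁻⁴ → stable
  19–29 m: −αΔT+βΔS = −(2 × 10⁻⁴)(+1.7)+(7.2 × 10⁻⁴)(+1.22) = 5.4 × 10⁻⁴ → stable
  29–207 m: −αΔT+βΔS = −(2 × 10⁻⁴)(-1.9)+(7.2 × 10⁻⁴)(+0.54) = 7.7 × 10⁻⁴ → stable
  207–242 m: −αΔT+βΔS = −(2 × 10⁻⁴)(-1.1)+(7.2 × 10⁻⁴)(-1.93) = -1.2 × 10⁻³ → UNSTABLE
The 207–242 m interval has Δρ < 0: lighter water underlies denser water.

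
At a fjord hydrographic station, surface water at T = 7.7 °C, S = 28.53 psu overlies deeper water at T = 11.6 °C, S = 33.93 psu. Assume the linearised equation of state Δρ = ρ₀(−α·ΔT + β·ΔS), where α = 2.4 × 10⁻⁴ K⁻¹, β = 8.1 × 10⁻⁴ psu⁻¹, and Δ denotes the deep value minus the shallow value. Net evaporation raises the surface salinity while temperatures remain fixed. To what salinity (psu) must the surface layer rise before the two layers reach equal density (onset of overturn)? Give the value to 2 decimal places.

32.77 psu

Neutral buoyancy requires −α(T_deep − T_surf) + β(S_deep − S_surf′) = 0.
S_surf′ = S_deep − (α/β)·ΔT = 33.93 − (2.4 × 10⁻⁴/8.1 × 10⁻⁴)·(+3.9) = 32.7744 psu.
Increase required: 32.7744 − 28.53 = 4.2444 psu.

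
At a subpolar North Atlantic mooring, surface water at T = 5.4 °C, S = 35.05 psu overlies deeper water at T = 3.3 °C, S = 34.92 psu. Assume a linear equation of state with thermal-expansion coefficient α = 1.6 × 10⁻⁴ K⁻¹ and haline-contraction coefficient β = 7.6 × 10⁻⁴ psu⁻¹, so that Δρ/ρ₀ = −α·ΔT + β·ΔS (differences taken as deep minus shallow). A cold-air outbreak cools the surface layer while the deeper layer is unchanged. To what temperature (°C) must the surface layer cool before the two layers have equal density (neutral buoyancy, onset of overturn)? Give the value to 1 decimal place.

3.9 °C

Neutral buoyancy requires Δρ = 0, i.e. −α(T_deep − T_surf′) + β(S_deep − S_surf) = 0.
T_surf′ = T_deep − (β/α)·ΔS = 3.3 − (7.6 × 10⁻⁴/1.6 × 10⁻⁴)·(-0.13) = 3.917 °C.
Cooling required: 5.4 − (3.917) = 1.483 °C.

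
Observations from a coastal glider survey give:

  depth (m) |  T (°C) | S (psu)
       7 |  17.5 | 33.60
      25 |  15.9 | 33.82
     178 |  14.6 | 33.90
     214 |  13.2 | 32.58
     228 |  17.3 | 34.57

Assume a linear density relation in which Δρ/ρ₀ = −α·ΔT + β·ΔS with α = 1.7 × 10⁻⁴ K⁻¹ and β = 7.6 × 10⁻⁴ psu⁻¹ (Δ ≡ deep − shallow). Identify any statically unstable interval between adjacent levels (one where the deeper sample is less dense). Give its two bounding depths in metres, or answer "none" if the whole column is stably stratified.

178–214 m

Evaluate Δρ/ρ₀ = −αΔT + βΔS across each adjacent pair:
  7–25 m: −αΔT+βΔS = −(1.7 × 10⁻⁴)(-1.6)+(7.6 × 10⁻⁴)(+0.22) = 4.4 × 10⁻⁴ → stable
  25–178 m: −αΔT+βΔS = −(1.7 × 10⁻⁴)(-1.3)+(7.6 × 10⁻⁴)(+0.08) = 2.8 × 10⁻⁴ → stable
  178–214 m: −αΔT+βΔS = −(1.7 × 10⁻⁴)(-1.4)+(7.6 × 10⁻⁴)(-1.32) = -7.7 × 10⁻⁴ → UNSTABLE
  214–228 m: −αΔT+βΔS = −(1.7 × 10⁻⁴)(+4.1)+(7.6 × 10⁻⁴)(+1.99) = 8.2 × 10⁻⁴ → stable
The 178–214 m interval has Δρ < 0: lighter water underlies denser water.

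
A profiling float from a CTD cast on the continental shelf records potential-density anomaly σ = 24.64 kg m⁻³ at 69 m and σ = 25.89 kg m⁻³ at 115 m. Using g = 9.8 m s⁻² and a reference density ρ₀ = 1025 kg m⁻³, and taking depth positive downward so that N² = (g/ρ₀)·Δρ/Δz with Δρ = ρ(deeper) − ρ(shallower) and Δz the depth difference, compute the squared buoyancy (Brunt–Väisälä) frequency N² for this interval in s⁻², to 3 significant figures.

2.60 × 10⁻⁴ s⁻²

Δρ = 1025.89 − 1024.64 = 1.25 kg m⁻³ over Δz = 115 − 69 = 46 m.
N² = (9.8/1025) × (1.25/46) = 2.5981 × 10⁻⁴ s⁻² ≈ 2.60 × 10⁻⁴ s⁻².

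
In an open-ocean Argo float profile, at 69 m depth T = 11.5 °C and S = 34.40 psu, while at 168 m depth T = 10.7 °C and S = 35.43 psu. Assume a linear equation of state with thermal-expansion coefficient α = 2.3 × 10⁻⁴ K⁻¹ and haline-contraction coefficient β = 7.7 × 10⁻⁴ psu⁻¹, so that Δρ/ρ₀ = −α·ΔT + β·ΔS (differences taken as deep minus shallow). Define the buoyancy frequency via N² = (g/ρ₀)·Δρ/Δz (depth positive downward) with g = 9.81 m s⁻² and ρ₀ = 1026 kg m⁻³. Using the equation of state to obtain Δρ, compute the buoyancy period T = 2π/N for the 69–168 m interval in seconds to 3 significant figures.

639 s

ΔT = -0.8 K, ΔS = +1.03 psu (deep − shallow).
Δρ/ρ₀ = −αΔT + βΔS = 1.84 × 10⁻⁴ + 7.931 × 10⁻⁴ = 9.771 × 10⁻⁴, so Δρ ≈ 1.003 kg m⁻³.
N² = (g/ρ₀)·Δρ/Δz = g·(Δρ/ρ₀)/Δz = 9.81 × 9.771 × 10⁻⁴ / 99 = 9.6822 × 10⁻⁵ s⁻².
N = √(9.6822 × 10⁻⁵) = 9.8398 × 10⁻³ rad s⁻¹ → T = 2π/N = 638.55 s ≈ 639 s.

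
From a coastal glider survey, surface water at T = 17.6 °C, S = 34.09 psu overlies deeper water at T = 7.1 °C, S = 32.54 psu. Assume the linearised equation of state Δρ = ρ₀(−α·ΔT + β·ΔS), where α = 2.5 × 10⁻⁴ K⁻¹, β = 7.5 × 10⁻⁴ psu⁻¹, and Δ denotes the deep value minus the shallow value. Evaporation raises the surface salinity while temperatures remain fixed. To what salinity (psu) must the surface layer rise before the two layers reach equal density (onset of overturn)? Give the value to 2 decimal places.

Neutral buoyancy requires −α(T_deep − T_surf) + β(S_deep − S_surf′) = 0.
S_surf′ = S_deep − (α/β)·ΔT = 32.54 − (2.5 × 10⁻⁴/7.5 × 10⁻⁴)·(-10.5) = 36.0400 psu.
Increase required: 36.0400 − 34.09 = 1.9500 psu.

36.04 psu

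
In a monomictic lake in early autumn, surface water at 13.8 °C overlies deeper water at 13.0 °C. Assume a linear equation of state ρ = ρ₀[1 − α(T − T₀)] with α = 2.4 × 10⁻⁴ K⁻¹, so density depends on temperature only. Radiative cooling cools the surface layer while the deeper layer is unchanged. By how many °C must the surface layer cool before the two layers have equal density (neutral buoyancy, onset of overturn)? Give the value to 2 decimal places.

0.80 °C

With temperature the only control, equal density requires T_surf′ = T_deep.
T_surf′ = 13.0 °C.
Cooling required: 13.8 − 13.0 = 0.80 °C.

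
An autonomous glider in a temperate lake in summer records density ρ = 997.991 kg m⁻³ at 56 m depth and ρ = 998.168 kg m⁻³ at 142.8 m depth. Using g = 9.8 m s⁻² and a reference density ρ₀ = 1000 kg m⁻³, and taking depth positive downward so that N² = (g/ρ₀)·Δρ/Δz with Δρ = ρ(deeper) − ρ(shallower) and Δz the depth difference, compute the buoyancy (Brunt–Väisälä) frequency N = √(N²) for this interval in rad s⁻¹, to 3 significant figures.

4.47 × 10⁻³ rad s⁻¹

Δρ = 998.168 − 997.991 = 0.177 kg m⁻³ over Δz = 142.8 − 56 = 86.8 m.
N² = (9.8/1000) × (0.177/86.8) = 1.9984 × 10⁻⁵ s⁻².
N = √(1.9984 × 10⁻⁵) = 4.4703 × 10⁻³ rad s⁻¹ ≈ 4.47 × 10⁻³ rad s⁻¹.
N² > 0, so the interval is statically stable.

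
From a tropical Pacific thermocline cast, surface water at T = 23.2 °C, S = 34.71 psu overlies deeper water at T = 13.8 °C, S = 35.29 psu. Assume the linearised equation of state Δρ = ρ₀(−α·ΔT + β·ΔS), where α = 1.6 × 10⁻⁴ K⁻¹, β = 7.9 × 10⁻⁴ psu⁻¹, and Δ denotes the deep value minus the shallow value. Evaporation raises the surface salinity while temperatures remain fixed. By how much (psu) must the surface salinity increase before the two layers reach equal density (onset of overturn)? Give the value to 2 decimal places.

Neutral buoyancy requires −α(T_deep − T_surf) + β(S_deep − S_surf′) = 0.
S_surf′ = S_deep − (α/β)·ΔT = 35.29 − (1.6 × 10⁻⁴/7.9 × 10⁻⁴)·(-9.4) = 37.1938 psu.
Increase required: 37.1938 − 34.71 = 2.4838 psu.

2.48 psu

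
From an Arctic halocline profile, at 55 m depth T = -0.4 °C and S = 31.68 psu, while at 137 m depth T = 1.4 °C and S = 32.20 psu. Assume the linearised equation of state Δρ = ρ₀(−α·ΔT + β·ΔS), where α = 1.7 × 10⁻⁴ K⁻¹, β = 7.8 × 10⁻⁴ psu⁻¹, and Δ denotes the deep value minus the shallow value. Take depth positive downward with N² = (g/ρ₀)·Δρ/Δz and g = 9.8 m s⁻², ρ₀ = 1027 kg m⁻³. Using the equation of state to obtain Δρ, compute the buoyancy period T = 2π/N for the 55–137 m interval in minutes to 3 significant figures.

ΔT = +1.8 K, ΔS = +0.52 psu (deep − shallow).
Δρ/ρ₀ = −αΔT + βΔS = -3.06 × 10⁻⁴ + 4.056 × 10⁻⁴ = 9.96 × 10⁻⁵, so Δρ ≈ 0.1023 kg m⁻³.
N² = (g/ρ₀)·Δρ/Δz = g·(Δρ/ρ₀)/Δz = 9.8 × 9.96 × 10⁻⁵ / 82 = 1.1903 × 10⁻⁵ s⁻².
N = √(1.1903 × 10⁻⁵) = 3.4501 × 10⁻³ rad s⁻¹ → T = 2π/N = 1.8212 × 10³ s = 30.353 min ≈ 30.4 min.

30.4 min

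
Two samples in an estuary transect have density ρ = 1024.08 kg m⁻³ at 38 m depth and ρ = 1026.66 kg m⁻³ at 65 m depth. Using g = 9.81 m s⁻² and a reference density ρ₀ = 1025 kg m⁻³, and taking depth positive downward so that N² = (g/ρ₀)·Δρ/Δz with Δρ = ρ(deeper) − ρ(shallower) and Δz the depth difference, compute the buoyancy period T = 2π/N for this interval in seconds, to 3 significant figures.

208 s

Δρ = 1026.66 − 1024.08 = 2.58 kg m⁻³ over Δz = 65 − 38 = 27 m.
N² = (9.81/1025) × (2.58/27) = 9.1454 × 10⁻⁴ s⁻².
N = √(9.1454 × 10⁻⁴) = 0.030241 rad s⁻¹, so T = 2π/N = 207.77 s ≈ 208 s.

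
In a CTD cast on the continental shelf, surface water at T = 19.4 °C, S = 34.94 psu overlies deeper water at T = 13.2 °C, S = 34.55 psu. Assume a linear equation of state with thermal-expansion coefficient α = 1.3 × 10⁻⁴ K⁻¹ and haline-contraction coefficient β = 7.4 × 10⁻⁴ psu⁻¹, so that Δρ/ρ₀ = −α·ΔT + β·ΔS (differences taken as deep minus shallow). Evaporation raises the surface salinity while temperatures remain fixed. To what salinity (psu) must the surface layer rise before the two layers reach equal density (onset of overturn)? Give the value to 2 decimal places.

Neutral buoyancy requires −α(T_deep − T_surf) + β(S_deep − S_surf′) = 0.
S_surf′ = S_deep − (α/β)·ΔT = 34.55 − (1.3 × 10⁻⁴/7.4 × 10⁻⁴)·(-6.2) = 35.6392 psu.
Increase required: 35.6392 − 34.94 = 0.6992 psu.

35.64 psu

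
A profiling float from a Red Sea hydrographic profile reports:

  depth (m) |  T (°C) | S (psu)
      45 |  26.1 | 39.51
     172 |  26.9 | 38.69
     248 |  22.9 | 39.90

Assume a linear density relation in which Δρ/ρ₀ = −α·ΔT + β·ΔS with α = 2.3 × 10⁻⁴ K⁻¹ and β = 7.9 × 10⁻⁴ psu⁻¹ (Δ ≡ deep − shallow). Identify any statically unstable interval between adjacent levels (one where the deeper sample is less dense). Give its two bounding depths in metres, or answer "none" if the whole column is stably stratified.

Evaluate Δρ/ρ₀ = −αΔT + βΔS across each adjacent pair:
  45–172 m: −αΔT+βΔS = −(2.3 × 10⁻⁴)(+0.8)+(7.9 × 10⁻⁴)(-0.82) = -8.3 × 10⁻⁴ → UNSTABLE
  172–248 m: −αΔT+βΔS = −(2.3 × 10⁻⁴)(-4.0)+(7.9 × 10⁻⁴)(+1.21) = 1.9 × 10⁻³ → stable
The 45–172 m interval has Δρ < 0: lighter water underlies denser water.

45–172 m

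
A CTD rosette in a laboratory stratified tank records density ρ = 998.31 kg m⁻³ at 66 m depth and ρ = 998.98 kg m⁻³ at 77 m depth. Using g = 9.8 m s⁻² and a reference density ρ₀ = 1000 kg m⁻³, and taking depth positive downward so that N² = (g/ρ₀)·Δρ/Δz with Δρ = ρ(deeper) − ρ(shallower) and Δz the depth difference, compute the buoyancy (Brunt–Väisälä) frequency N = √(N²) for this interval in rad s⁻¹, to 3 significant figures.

0.0244 rad s⁻¹

Δρ = 998.98 − 998.31 = 0.67 kg m⁻³ over Δz = 77 − 66 = 11 m.
N² = (9.8/1000) × (0.67/11) = 5.9691 × 10⁻⁴ s⁻².
N = √(5.9691 × 10⁻⁴) = 0.024432 rad s⁻¹ ≈ 0.0244 rad s⁻¹.
A positive N² confirms static stability across the interval.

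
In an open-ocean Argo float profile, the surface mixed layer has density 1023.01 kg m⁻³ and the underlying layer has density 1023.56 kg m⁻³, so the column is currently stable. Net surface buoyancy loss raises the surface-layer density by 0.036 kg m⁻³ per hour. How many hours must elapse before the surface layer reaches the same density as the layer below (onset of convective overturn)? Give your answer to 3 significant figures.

Density deficit of the surface layer: 1023.56 − 1023.01 = 0.55 kg m⁻³.
Required change = 0.55 / 0.036 = 15.3 hours.

15.3 hours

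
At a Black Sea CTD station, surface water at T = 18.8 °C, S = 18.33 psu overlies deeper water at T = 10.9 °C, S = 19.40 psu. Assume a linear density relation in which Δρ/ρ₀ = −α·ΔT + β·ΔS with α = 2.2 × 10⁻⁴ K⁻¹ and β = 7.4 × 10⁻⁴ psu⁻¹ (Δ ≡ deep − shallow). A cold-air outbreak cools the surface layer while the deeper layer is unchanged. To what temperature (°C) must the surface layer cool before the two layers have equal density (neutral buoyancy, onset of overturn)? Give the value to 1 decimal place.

7.3 °C

Neutral buoyancy requires Δρ = 0, i.e. −α(T_deep − T_surf′) + β(S_deep − S_surf) = 0.
T_surf′ = T_deep − (β/α)·ΔS = 10.9 − (7.4 × 10⁻⁴/2.2 × 10⁻⁴)·(+1.07) = 7.301 °C.
Cooling required: 18.8 − (7.301) = 11.499 °C.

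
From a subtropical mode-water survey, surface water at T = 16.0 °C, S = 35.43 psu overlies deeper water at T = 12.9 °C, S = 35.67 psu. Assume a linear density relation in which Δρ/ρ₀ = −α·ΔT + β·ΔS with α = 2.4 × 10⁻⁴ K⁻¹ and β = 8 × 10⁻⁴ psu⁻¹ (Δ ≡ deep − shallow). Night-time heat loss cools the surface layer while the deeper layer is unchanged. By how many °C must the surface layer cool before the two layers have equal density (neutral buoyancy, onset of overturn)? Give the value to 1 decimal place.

3.9 °C

Neutral buoyancy requires Δρ = 0, i.e. −α(T_deep − T_surf′) + β(S_deep − S_surf) = 0.
T_surf′ = T_deep − (β/α)·ΔS = 12.9 − (8 × 10⁻⁴/2.4 × 10⁻⁴)·(+0.24) = 12.100 °C.
Cooling required: 16.0 − (12.100) = 3.900 °C.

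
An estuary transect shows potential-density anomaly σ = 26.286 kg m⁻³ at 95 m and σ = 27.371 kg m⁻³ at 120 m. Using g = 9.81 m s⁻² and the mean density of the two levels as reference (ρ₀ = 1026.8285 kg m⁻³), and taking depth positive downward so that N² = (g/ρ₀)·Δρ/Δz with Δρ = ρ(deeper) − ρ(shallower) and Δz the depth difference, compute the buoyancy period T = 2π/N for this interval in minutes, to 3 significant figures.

5.14 min

Δρ = 1027.371 − 1026.286 = 1.085 kg m⁻³ over Δz = 120 − 95 = 25 m.
N² = (9.81/1026.8285) × (1.085/25) = 4.1463 × 10⁻⁴ s⁻².
N = √(4.1463 × 10⁻⁴) = 0.020362 rad s⁻¹, so T = 2π/N = 308.57 s = 5.1428 min ≈ 5.14 min.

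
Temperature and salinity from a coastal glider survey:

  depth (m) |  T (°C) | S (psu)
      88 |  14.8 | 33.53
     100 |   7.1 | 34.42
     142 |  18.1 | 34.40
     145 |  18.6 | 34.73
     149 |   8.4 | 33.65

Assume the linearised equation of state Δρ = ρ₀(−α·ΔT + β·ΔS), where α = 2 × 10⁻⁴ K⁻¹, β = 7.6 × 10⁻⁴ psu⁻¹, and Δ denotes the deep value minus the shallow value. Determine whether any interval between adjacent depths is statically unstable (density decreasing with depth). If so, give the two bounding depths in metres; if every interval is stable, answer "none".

Evaluate Δρ/ρ₀ = −αΔT + βΔS across each adjacent pair:
  88–100 m: −αΔT+βΔS = −(2 × 10⁻⁴)(-7.7)+(7.6 × 10⁻⁴)(+0.89) = 2.2 × 10⁻³ → stable
  100–142 m: −αΔT+βΔS = −(2 × 10⁻⁴)(+11.0)+(7.6 × 10⁻⁴)(-0.02) = -2.2 × 10⁻³ → UNSTABLE
  142–145 m: −αΔT+βΔS = −(2 × 10⁻⁴)(+0.5)+(7.6 × 10⁻⁴)(+0.33) = 1.5 × 10⁻⁴ → stable
  145–149 m: −αΔT+βΔS = −(2 × 10⁻⁴)(-10.2)+(7.6 × 10⁻⁴)(-1.08) = 1.2 × 10⁻³ → stable
The 100–142 m interval has Δρ < 0: lighter water underlies denser water.

100–142 m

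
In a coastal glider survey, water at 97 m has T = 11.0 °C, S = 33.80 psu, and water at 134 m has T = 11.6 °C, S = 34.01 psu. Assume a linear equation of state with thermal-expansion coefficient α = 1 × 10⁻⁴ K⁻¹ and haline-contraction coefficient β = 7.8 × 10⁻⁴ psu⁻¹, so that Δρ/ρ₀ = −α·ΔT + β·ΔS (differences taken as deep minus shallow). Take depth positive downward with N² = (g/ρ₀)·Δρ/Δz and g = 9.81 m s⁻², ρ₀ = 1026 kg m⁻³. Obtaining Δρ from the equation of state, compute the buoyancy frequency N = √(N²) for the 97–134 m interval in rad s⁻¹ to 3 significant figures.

5.25 × 10⁻³ rad s⁻¹

ΔT = +0.6 K, ΔS = +0.21 psu (deep − shallow).
Δρ/ρ₀ = −αΔT + βΔS = -6.00 × 10⁻⁵ + 1.638 × 10⁻⁴ = 1.038 × 10⁻⁴, so Δρ ≈ 0.1065 kg m⁻³.
N² = (g/ρ₀)·Δρ/Δz = g·(Δρ/ρ₀)/Δz = 9.81 × 1.038 × 10⁻⁴ / 37 = 2.7521 × 10⁻⁵ s⁻².
N = √(2.7521 × 10⁻⁵) = 5.2460 × 10⁻³ rad s⁻¹ ≈ 5.25 × 10⁻³ rad s⁻¹.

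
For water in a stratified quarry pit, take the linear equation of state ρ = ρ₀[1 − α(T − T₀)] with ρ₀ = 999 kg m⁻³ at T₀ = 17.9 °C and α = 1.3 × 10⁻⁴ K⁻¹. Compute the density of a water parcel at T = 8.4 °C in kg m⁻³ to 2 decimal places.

T − T₀ = -9.5 K.
Bracket = 1 − α·(-9.5) = 1 + (1.235 × 10⁻³) = 1.0012350.
ρ = 999 × 1.0012350 = 1000.23 kg m⁻³.

1000.23 kg m⁻³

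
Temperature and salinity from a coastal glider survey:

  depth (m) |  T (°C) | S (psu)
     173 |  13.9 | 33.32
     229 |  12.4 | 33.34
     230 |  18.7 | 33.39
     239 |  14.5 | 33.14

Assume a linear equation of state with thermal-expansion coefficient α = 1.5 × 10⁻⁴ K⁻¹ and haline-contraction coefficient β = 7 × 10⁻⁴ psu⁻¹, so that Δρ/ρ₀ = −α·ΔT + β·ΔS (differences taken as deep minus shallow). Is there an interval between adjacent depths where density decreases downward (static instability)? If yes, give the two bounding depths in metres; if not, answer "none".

Evaluate Δρ/ρ₀ = −αΔT + βΔS across each adjacent pair:
  173–229 m: −αΔT+βΔS = −(1.5 × 10⁻⁴)(-1.5)+(7 × 10⁻⁴)(+0.02) = 2.4 × 10⁻⁴ → stable
  229–230 m: −αΔT+βΔS = −(1.5 × 10⁻⁴)(+6.3)+(7 × 10⁻⁴)(+0.05) = -9.1 × 10⁻⁴ → UNSTABLE
  230–239 m: −αΔT+βΔS = −(1.5 × 10⁻⁴)(-4.2)+(7 × 10⁻⁴)(-0.25) = 4.5 × 10⁻⁴ → stable
The 229–230 m interval has Δρ < 0: lighter water underlies denser water.

229–230 m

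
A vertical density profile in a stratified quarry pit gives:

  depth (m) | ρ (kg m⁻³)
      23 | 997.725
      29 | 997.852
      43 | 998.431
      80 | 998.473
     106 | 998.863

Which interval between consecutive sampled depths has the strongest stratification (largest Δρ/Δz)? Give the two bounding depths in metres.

Compute the density gradient over each adjacent pair:
  23–29 m: Δρ/Δz = 0.127/6 = 0.021 kg m⁻⁴
  29–43 m: Δρ/Δz = 0.579/14 = 0.041 kg m⁻⁴
  43–80 m: Δρ/Δz = 0.042/37 = 1.1 × 10⁻³ kg m⁻⁴
  80–106 m: Δρ/Δz = 0.390/26 = 0.015 kg m⁻⁴
The largest gradient is in the 29–43 m interval — the pycnocline.

29–43 m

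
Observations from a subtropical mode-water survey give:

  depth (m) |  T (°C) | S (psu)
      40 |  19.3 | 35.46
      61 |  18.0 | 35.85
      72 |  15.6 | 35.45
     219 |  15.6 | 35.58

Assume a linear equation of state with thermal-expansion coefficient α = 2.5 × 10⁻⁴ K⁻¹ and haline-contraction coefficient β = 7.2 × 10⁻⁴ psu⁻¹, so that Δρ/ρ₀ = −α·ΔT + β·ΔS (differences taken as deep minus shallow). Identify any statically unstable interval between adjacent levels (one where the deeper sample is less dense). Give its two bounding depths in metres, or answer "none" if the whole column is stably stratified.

none

Evaluate Δρ/ρ₀ = −αΔT + βΔS across each adjacent pair:
  40–61 m: −αΔT+βΔS = −(2.5 × 10⁻⁴)(-1.3)+(7.2 × 10⁻⁴)(+0.39) = 6.1 × 10⁻⁴ → stable
  61–72 m: −αΔT+βΔS = −(2.5 × 10⁻⁴)(-2.4)+(7.2 × 10⁻⁴)(-0.40) = 3.1 × 10⁻⁴ → stable
  72–219 m: −αΔT+βΔS = −(2.5 × 10⁻⁴)(+0.0)+(7.2 × 10⁻⁴)(+0.13) = 9.4 × 10⁻⁵ → stable
Every interval has Δρ > 0: the column is stably stratified throughout.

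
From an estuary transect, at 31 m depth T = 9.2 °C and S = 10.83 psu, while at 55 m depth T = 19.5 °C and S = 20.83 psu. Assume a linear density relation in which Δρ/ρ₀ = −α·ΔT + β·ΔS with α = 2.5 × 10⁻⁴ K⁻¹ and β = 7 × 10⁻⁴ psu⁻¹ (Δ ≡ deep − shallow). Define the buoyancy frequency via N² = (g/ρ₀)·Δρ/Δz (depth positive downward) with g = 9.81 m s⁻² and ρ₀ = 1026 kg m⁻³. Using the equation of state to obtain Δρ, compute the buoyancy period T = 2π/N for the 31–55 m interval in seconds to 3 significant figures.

148 s

ΔT = +10.3 K, ΔS = +10.00 psu (deep − shallow).
Δρ/ρ₀ = −αΔT + βΔS = -2.575 × 10⁻³ + 7.00 × 10⁻³ = 4.425 × 10⁻³, so Δρ ≈ 4.540 kg m⁻³.
N² = (g/ρ₀)·Δρ/Δz = g·(Δρ/ρ₀)/Δz = 9.81 × 4.425 × 10⁻³ / 24 = 1.8087 × 10⁻³ s⁻².
N = √(1.8087 × 10⁻³) = 0.042529 rad s⁻¹ → T = 2π/N = 147.74 s ≈ 148 s.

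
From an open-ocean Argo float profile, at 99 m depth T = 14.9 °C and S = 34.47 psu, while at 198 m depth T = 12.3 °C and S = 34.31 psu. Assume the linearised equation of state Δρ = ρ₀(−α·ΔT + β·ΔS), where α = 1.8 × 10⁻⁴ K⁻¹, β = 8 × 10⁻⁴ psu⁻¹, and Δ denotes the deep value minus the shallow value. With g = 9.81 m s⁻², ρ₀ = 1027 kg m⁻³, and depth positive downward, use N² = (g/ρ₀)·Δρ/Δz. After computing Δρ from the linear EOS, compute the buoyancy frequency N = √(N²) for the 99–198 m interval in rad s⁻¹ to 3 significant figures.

ΔT = -2.6 K, ΔS = -0.16 psu (deep − shallow).
Δρ/ρ₀ = −αΔT + βΔS = 4.68 × 10⁻⁴ − 1.28 × 10⁻⁴ = 3.40 × 10⁻⁴, so Δρ ≈ 0.3492 kg m⁻³.
N² = (g/ρ₀)·Δρ/Δz = g·(Δρ/ρ₀)/Δz = 9.81 × 3.40 × 10⁻⁴ / 99 = 3.3691 × 10⁻⁵ s⁻².
N = √(3.3691 × 10⁻⁵) = 5.8044 × 10⁻³ rad s⁻¹ ≈ 5.80 × 10⁻³ rad s⁻¹.

5.80 × 10⁻³ rad s⁻¹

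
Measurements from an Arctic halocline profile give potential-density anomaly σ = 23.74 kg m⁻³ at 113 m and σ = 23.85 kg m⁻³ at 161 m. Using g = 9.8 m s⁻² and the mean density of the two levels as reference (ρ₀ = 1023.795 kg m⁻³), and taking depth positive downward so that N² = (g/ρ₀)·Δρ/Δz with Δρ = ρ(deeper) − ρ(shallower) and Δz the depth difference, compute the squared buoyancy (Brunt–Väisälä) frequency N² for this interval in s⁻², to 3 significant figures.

Δρ = 1023.85 − 1023.74 = 0.11 kg m⁻³ over Δz = 161 − 113 = 48 m.
N² = (9.8/1023.795) × (0.11/48) = 2.1936 × 10⁻⁵ s⁻² ≈ 2.19 × 10⁻⁵ s⁻².

2.19 × 10⁻⁵ s⁻²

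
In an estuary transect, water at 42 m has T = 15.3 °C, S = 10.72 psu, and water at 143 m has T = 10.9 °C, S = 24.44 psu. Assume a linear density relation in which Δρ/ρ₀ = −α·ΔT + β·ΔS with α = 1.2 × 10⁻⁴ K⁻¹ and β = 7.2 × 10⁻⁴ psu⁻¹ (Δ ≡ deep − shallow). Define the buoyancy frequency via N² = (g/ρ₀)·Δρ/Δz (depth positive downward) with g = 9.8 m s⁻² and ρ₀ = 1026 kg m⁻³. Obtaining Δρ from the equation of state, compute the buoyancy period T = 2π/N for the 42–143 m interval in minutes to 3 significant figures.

ΔT = -4.4 K, ΔS = +13.72 psu (deep − shallow).
Δρ/ρ₀ = −αΔT + βΔS = 5.28 × 10⁻⁴ + 9.8784 × 10⁻³ = 0.0104064, so Δρ ≈ 10.68 kg m⁻³.
N² = (g/ρ₀)·Δρ/Δz = g·(Δρ/ρ₀)/Δz = 9.8 × 0.0104064 / 101 = 1.0097 × 10⁻³ s⁻².
N = √(1.0097 × 10⁻³) = 0.031776 rad s⁻¹ → T = 2π/N = 197.73 s = 3.2955 min ≈ 3.30 min.

3.30 min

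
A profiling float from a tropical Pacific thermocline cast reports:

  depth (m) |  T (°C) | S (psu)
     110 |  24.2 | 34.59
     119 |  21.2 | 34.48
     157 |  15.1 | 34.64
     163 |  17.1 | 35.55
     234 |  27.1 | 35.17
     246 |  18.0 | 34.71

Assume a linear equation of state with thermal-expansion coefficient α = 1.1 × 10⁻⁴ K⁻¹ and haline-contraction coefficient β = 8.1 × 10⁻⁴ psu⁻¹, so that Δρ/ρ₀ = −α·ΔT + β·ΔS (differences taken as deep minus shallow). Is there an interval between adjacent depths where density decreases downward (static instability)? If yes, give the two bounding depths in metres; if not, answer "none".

163–234 m

Evaluate Δρ/ρ₀ = −αΔT + βΔS across each adjacent pair:
  110–119 m: −αΔT+βΔS = −(1.1 × 10⁻⁴)(-3.0)+(8.1 × 10⁻⁴)(-0.11) = 2.4 × 10⁻⁴ → stable
  119–157 m: −αΔT+βΔS = −(1.1 × 10⁻⁴)(-6.1)+(8.1 × 10⁻⁴)(+0.16) = 8.0 × 10⁻⁴ → stable
  157–163 m: −αΔT+βΔS = −(1.1 × 10⁻⁴)(+2.0)+(8.1 × 10⁻⁴)(+0.91) = 5.2 × 10⁻⁴ → stable
  163–234 m: −αΔT+βΔS = −(1.1 × 10⁻⁴)(+10.0)+(8.1 × 10⁻⁴)(-0.38) = -1.4 × 10⁻³ → UNSTABLE
  234–246 m: −αΔT+βΔS = −(1.1 × 10⁻⁴)(-9.1)+(8.1 × 10⁻⁴)(-0.46) = 6.3 × 10⁻⁴ → stable
The 163–234 m interval has Δρ < 0: lighter water underlies denser water.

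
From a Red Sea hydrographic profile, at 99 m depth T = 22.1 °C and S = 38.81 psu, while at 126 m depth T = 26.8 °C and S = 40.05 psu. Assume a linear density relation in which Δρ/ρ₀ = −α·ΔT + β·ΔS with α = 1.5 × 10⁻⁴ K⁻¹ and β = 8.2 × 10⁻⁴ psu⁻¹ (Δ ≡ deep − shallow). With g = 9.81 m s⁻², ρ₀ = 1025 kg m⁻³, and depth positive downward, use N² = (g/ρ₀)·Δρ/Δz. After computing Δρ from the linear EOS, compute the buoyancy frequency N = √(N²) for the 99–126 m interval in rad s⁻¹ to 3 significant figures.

ΔT = +4.7 K, ΔS = +1.24 psu (deep − shallow).
Δρ/ρ₀ = −αΔT + βΔS = -7.05 × 10⁻⁴ + 1.0168 × 10⁻³ = 3.118 × 10⁻⁴, so Δρ ≈ 0.3196 kg m⁻³.
N² = (g/ρ₀)·Δρ/Δz = g·(Δρ/ρ₀)/Δz = 9.81 × 3.118 × 10⁻⁴ / 27 = 1.1329 × 10⁻⁴ s⁻².
N = √(1.1329 × 10⁻⁴) = 0.010644 rad s⁻¹ ≈ 0.0106 rad s⁻¹.

0.0106 rad s⁻¹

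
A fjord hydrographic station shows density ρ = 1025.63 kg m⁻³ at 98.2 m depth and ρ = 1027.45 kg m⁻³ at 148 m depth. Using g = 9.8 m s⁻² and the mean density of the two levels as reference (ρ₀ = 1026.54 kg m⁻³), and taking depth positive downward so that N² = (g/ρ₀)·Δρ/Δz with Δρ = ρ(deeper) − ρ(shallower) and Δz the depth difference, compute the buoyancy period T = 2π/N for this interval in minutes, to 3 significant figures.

Δρ = 1027.45 − 1025.63 = 1.82 kg m⁻³ over Δz = 148 − 98.2 = 49.8 m.
N² = (9.8/1026.54) × (1.82/49.8) = 3.4889 × 10⁻⁴ s⁻².
N = √(3.4889 × 10⁻⁴) = 0.018679 rad s⁻¹, so T = 2π/N = 336.38 s = 5.6063 min ≈ 5.61 min.
A positive N² confirms static stability across the interval.

5.61 min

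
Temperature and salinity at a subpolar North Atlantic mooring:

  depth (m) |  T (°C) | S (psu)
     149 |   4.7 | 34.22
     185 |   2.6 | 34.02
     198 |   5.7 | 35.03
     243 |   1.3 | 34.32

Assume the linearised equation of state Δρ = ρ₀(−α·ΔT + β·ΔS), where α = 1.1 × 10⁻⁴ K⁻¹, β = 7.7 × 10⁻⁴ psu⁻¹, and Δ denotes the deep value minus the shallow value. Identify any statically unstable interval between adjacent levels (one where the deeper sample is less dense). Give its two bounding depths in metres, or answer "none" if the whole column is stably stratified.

Evaluate Δρ/ρ₀ = −αΔT + βΔS across each adjacent pair:
  149–185 m: −αΔT+βΔS = −(1.1 × 10⁻⁴)(-2.1)+(7.7 × 10⁻⁴)(-0.20) = 7.7 × 10⁻⁵ → stable
  185–198 m: −αΔT+βΔS = −(1.1 × 10⁻⁴)(+3.1)+(7.7 × 10⁻⁴)(+1.01) = 4.4 × 10⁻⁴ → stable
  198–243 m: −αΔT+βΔS = −(1.1 × 10⁻⁴)(-4.4)+(7.7 × 10⁻⁴)(-0.71) = -6.3 × 10⁻⁵ → UNSTABLE
The 198–243 m interval has Δρ < 0: lighter water underlies denser water.

198–243 m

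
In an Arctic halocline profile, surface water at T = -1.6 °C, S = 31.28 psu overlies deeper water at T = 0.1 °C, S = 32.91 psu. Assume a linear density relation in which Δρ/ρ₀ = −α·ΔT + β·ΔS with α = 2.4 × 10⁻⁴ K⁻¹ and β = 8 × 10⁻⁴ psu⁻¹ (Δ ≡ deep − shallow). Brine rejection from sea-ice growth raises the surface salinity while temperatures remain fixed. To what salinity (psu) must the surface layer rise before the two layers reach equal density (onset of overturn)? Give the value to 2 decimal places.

Neutral buoyancy requires −α(T_deep − T_surf) + β(S_deep − S_surf′) = 0.
S_surf′ = S_deep − (α/β)·ΔT = 32.91 − (2.4 × 10⁻⁴/8 × 10⁻⁴)·(+1.7) = 32.4000 psu.
Increase required: 32.4000 − 31.28 = 1.1200 psu.

32.40 psu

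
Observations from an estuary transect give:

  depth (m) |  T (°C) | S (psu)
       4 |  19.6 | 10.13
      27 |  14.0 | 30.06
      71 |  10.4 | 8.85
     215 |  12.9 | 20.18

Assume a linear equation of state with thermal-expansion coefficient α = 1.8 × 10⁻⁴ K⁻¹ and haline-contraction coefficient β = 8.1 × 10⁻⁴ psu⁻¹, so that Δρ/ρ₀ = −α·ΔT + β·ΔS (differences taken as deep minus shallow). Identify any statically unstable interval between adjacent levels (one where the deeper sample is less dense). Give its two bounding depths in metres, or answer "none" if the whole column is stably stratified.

27–71 m

Evaluate Δρ/ρ₀ = −αΔT + βΔS across each adjacent pair:
  4–27 m: −αΔT+βΔS = −(1.8 × 10⁻⁴)(-5.6)+(8.1 × 10⁻⁴)(+19.93) = 0.017 → stable
  27–71 m: −αΔT+βΔS = −(1.8 × 10⁻⁴)(-3.6)+(8.1 × 10⁻⁴)(-21.21) = -0.017 → UNSTABLE
  71–215 m: −αΔT+βΔS = −(1.8 × 10⁻⁴)(+2.5)+(8.1 × 10⁻⁴)(+11.33) = 8.7 × 10⁻³ → stable
The 27–71 m interval has Δρ < 0: lighter water underlies denser water.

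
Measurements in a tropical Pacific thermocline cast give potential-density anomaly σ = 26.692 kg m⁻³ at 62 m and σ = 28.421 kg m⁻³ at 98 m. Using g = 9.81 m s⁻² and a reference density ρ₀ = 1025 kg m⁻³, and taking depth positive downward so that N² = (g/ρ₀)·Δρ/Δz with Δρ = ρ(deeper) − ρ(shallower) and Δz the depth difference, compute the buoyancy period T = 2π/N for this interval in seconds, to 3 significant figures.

293 s

Δρ = 1028.421 − 1026.692 = 1.729 kg m⁻³ over Δz = 98 − 62 = 36 m.
N² = (9.81/1025) × (1.729/36) = 4.5966 × 10⁻⁴ s⁻².
N = √(4.5966 × 10⁻⁴) = 0.021440 rad s⁻¹, so T = 2π/N = 293.06 s ≈ 293 s.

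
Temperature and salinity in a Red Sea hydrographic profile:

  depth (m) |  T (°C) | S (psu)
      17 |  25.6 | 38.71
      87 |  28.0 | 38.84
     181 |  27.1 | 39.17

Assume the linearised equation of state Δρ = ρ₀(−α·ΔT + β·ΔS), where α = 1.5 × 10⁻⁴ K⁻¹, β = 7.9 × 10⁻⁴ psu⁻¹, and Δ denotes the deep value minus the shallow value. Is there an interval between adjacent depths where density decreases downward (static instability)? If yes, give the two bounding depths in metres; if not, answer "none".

Evaluate Δρ/ρ₀ = −αΔT + βΔS across each adjacent pair:
  17–87 m: −αΔT+βΔS = −(1.5 × 10⁻⁴)(+2.4)+(7.9 × 10⁻⁴)(+0.13) = -2.6 × 10⁻⁴ → UNSTABLE
  87–181 m: −αΔT+βΔS = −(1.5 × 10⁻⁴)(-0.9)+(7.9 × 10⁻⁴)(+0.33) = 4.0 × 10⁻⁴ → stable
The 17–87 m interval has Δρ < 0: lighter water underlies denser water.

17–87 m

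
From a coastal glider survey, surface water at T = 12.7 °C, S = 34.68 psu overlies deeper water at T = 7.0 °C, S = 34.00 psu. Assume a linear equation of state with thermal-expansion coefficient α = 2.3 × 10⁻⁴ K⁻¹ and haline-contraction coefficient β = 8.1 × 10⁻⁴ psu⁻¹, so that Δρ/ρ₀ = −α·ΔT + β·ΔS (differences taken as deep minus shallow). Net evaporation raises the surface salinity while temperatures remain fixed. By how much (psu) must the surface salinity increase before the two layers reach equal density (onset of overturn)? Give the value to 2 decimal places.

Neutral buoyancy requires −α(T_deep − T_surf) + β(S_deep − S_surf′) = 0.
S_surf′ = S_deep − (α/β)·ΔT = 34.00 − (2.3 × 10⁻⁴/8.1 × 10⁻⁴)·(-5.7) = 35.6185 psu.
Increase required: 35.6185 − 34.68 = 0.9385 psu.

0.94 psu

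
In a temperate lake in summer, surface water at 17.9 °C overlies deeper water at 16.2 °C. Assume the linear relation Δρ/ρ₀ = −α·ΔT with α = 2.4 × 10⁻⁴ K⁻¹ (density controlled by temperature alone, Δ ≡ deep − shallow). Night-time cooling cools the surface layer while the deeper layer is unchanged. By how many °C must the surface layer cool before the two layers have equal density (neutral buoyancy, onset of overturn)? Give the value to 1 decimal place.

With temperature the only control, equal density requires T_surf′ = T_deep.
T_surf′ = 16.2 °C.
Cooling required: 17.9 − 16.2 = 1.7 °C.

1.7 °C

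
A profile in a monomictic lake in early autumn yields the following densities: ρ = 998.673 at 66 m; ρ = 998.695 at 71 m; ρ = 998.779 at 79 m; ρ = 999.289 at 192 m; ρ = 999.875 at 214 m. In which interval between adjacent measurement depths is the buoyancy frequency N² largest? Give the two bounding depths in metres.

Compute the density gradient over each adjacent pair:
  66–71 m: Δρ/Δz = 0.022/5 = 4.4 × 10⁻³ kg m⁻⁴
  71–79 m: Δρ/Δz = 0.084/8 = 0.011 kg m⁻⁴
  79–192 m: Δρ/Δz = 0.510/113 = 4.5 × 10⁻³ kg m⁻⁴
  192–214 m: Δρ/Δz = 0.586/22 = 0.027 kg m⁻⁴
The largest gradient is in the 192–214 m interval — the pycnocline.

192–214 m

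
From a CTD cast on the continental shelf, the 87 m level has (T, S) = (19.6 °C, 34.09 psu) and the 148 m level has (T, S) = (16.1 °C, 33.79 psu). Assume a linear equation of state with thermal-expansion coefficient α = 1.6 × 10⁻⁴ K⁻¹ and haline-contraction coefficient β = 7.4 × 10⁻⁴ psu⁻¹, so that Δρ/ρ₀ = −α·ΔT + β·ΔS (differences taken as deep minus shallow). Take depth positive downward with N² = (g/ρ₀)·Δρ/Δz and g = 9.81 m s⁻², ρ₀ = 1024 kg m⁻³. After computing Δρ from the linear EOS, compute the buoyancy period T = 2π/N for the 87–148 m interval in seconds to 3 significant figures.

ΔT = -3.5 K, ΔS = -0.30 psu (deep − shallow).
Δρ/ρ₀ = −αΔT + βΔS = 5.60 × 10⁻⁴ − 2.22 × 10⁻⁴ = 3.38 × 10⁻⁴, so Δρ ≈ 0.3461 kg m⁻³.
N² = (g/ρ₀)·Δρ/Δz = g·(Δρ/ρ₀)/Δz = 9.81 × 3.38 × 10⁻⁴ / 61 = 5.4357 × 10⁻⁵ s⁻².
N = √(5.4357 × 10⁻⁵) = 7.3727 × 10⁻³ rad s⁻¹ → T = 2π/N = 852.22 s ≈ 852 s.

852 s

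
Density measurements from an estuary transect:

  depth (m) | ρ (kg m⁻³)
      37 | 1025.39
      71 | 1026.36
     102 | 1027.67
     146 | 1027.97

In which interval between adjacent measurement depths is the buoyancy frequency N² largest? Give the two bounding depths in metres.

71–102 m

Compute the density gradient over each adjacent pair:
  37–71 m: Δρ/Δz = 0.97/34 = 0.029 kg m⁻⁴
  71–102 m: Δρ/Δz = 1.31/31 = 0.042 kg m⁻⁴
  102–146 m: Δρ/Δz = 0.30/44 = 6.8 × 10⁻³ kg m⁻⁴
The largest gradient is in the 71–102 m interval — the pycnocline.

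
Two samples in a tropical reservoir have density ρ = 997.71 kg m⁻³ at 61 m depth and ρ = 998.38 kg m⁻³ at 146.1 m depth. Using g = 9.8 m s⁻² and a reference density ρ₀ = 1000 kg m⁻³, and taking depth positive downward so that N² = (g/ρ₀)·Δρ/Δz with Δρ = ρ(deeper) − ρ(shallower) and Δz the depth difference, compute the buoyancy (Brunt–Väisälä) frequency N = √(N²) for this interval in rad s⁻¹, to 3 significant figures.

Δρ = 998.38 − 997.71 = 0.67 kg m⁻³ over Δz = 146.1 − 61 = 85.1 m.
N² = (9.8/1000) × (0.67/85.1) = 7.7156 × 10⁻⁵ s⁻².
N = √(7.7156 × 10⁻⁵) = 8.7838 × 10⁻³ rad s⁻¹ ≈ 8.78 × 10⁻³ rad s⁻¹.

8.78 × 10⁻³ rad s⁻¹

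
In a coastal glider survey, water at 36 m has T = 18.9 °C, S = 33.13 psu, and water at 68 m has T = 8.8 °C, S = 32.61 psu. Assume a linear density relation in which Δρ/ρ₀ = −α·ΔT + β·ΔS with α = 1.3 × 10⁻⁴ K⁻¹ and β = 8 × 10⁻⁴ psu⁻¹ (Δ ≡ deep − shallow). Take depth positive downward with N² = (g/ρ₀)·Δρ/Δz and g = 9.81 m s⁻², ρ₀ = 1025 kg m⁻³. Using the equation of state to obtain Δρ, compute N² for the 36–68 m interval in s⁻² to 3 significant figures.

ΔT = -10.1 K, ΔS = -0.52 psu (deep − shallow).
Δρ/ρ₀ = −αΔT + βΔS = 1.313 × 10⁻³ − 4.16 × 10⁻⁴ = 8.97 × 10⁻⁴, so Δρ ≈ 0.9194 kg m⁻³.
N² = (g/ρ₀)·Δρ/Δz = g·(Δρ/ρ₀)/Δz = 9.81 × 8.97 × 10⁻⁴ / 32 = 2.7499 × 10⁻⁴ s⁻² ≈ 2.75 × 10⁻⁴ s⁻².

2.75 × 10⁻⁴ s⁻²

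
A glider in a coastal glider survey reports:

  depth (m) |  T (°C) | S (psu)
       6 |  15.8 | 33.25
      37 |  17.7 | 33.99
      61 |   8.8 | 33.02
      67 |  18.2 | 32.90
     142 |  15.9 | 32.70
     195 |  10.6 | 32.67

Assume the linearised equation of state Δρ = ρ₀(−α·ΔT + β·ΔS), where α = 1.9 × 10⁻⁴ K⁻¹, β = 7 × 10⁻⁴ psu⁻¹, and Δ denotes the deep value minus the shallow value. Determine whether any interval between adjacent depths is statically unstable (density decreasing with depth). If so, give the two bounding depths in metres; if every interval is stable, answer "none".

Evaluate Δρ/ρ₀ = −αΔT + βΔS across each adjacent pair:
  6–37 m: −αΔT+βΔS = −(1.9 × 10⁻⁴)(+1.9)+(7 × 10⁻⁴)(+0.74) = 1.6 × 10⁻⁴ → stable
  37–61 m: −αΔT+βΔS = −(1.9 × 10⁻⁴)(-8.9)+(7 × 10⁻⁴)(-0.97) = 1.0 × 10⁻³ → stable
  61–67 m: −αΔT+βΔS = −(1.9 × 10⁻⁴)(+9.4)+(7 × 10⁻⁴)(-0.12) = -1.9 × 10⁻³ → UNSTABLE
  67–142 m: −αΔT+βΔS = −(1.9 × 10⁻⁴)(-2.3)+(7 × 10⁻⁴)(-0.20) = 3.0 × 10⁻⁴ → stable
  142–195 m: −αΔT+βΔS = −(1.9 × 10⁻⁴)(-5.3)+(7 × 10⁻⁴)(-0.03) = 9.9 × 10⁻⁴ → stable
The 61–67 m interval has Δρ < 0: lighter water underlies denser water.

61–67 m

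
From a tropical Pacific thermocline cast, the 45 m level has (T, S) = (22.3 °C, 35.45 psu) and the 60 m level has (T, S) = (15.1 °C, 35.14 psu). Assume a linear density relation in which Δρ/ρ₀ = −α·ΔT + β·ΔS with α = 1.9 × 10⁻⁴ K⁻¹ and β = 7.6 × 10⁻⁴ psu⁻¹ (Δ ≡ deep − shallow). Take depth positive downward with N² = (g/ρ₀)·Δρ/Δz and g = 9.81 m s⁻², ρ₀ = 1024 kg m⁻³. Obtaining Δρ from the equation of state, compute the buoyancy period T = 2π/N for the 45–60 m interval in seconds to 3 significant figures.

ΔT = -7.2 K, ΔS = -0.31 psu (deep − shallow).
Δρ/ρ₀ = −αΔT + βΔS = 1.368 × 10⁻³ − 2.356 × 10⁻⁴ = 1.1324 × 10⁻³, so Δρ ≈ 1.160 kg m⁻³.
N² = (g/ρ₀)·Δρ/Δz = g·(Δρ/ρ₀)/Δz = 9.81 × 1.1324 × 10⁻³ / 15 = 7.4059 × 10⁻⁴ s⁻².
N = √(7.4059 × 10⁻⁴) = 0.027214 rad s⁻¹ → T = 2π/N = 230.88 s ≈ 231 s.

231 s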